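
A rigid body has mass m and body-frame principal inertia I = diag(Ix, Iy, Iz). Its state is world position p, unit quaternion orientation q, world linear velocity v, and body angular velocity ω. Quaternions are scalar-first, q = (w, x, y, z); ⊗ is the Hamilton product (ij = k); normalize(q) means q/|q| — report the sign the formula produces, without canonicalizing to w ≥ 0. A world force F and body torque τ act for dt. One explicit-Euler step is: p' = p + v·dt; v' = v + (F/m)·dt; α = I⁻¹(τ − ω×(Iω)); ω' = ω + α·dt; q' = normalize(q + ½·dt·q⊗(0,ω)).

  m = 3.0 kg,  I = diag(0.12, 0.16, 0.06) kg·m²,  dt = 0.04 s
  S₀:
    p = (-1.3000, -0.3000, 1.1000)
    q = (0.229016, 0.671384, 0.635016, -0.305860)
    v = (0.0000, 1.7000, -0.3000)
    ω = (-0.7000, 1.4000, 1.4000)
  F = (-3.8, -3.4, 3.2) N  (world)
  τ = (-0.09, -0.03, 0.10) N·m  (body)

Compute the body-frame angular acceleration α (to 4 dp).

gyro term ω×Iω = (-0.1960, -0.0588, -0.0392)
angular accel α = (0.8833, 0.1800, 2.3200)

α = (0.8833, 0.1800, 2.3200)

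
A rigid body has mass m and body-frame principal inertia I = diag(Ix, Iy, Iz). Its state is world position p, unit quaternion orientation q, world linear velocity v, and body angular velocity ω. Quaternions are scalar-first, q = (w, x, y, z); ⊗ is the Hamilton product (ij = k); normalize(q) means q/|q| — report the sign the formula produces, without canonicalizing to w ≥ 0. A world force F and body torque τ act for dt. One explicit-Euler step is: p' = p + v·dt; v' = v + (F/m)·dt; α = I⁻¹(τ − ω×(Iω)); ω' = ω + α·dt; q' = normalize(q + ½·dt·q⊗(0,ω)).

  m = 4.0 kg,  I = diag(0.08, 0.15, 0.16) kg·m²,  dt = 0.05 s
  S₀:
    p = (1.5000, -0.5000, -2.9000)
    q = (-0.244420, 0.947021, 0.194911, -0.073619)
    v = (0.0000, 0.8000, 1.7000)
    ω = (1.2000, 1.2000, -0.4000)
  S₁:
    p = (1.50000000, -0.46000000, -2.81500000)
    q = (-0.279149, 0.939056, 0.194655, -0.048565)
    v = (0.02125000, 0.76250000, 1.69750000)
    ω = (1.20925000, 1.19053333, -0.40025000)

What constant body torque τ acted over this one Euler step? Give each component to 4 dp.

τ = (0.0100, 0.0100, 0.1000)

Δω = ω₁−ω₀ = (0.00925000, -0.00946667, -0.00025000)
applied torque τ = (0.0100, 0.0100, 0.1000)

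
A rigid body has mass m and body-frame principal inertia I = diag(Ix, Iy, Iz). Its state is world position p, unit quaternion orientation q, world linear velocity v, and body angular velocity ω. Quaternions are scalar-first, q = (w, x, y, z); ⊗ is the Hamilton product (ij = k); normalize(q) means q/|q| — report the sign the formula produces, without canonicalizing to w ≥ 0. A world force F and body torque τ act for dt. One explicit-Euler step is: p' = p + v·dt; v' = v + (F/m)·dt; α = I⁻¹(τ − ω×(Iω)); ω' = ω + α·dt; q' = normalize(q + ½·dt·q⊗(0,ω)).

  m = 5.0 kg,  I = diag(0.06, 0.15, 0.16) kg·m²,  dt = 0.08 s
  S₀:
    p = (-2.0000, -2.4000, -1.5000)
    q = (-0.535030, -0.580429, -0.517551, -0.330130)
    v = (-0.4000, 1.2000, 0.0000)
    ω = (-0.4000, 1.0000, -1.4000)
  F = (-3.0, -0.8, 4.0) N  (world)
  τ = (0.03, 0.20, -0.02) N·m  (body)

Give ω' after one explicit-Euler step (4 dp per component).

α = I⁻¹(τ − ω×Iω) = (0.7333, 1.7067, 0.1000)
ω' = ω + α·dt = (-0.3413, 1.1365, -1.3920)

ω' = (-0.3413, 1.1365, -1.3920)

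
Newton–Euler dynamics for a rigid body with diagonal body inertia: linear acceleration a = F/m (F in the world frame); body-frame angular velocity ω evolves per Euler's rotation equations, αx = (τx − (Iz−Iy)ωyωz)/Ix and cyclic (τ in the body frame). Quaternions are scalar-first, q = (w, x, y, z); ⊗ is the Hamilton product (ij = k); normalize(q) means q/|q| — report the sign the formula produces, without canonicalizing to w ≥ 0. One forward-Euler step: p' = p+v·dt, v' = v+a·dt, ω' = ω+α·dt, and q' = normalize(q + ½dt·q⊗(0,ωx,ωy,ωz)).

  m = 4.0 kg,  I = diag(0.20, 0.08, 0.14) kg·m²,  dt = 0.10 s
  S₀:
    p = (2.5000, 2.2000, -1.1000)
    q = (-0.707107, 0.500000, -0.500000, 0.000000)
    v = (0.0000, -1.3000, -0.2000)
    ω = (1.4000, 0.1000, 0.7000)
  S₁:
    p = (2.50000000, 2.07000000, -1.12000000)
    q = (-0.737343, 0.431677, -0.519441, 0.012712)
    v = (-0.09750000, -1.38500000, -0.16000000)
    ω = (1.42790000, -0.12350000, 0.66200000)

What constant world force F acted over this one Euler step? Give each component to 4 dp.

velocity change Δv = (-0.09750000, -0.08500000, 0.04000000)
F = m·Δv/dt = (-3.9000, -3.4000, 1.6000)

F = (-3.9000, -3.4000, 1.6000)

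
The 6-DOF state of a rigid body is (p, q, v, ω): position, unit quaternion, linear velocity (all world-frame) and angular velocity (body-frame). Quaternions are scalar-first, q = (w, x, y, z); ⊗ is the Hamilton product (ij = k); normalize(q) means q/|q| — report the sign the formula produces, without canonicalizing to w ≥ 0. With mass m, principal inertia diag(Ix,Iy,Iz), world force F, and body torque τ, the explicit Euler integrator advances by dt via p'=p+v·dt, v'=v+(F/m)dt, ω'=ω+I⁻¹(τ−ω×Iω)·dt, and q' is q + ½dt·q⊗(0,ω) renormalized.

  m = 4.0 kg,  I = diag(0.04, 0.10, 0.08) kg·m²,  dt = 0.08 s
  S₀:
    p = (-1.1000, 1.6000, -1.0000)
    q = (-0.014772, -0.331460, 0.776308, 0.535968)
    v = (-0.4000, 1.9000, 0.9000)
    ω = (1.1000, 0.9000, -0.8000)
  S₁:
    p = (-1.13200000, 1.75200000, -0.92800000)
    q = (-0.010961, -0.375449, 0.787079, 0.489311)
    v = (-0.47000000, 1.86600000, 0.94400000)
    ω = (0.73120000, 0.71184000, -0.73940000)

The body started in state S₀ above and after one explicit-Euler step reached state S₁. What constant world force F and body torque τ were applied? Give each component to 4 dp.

F = (-3.5000, -1.7000, 2.2000)
τ = (-0.1700, -0.2000, 0.1200)

Δω = ω₁−ω₀ = (-0.36880000, -0.18816000, 0.06060000)
ω₀×(Iω₀) = (0.0144, 0.0352, 0.0594)
applied torque τ = (-0.1700, -0.2000, 0.1200)
v₁ − v₀ = (-0.07000000, -0.03400000, 0.04400000)
applied force F = (-3.5000, -1.7000, 2.2000)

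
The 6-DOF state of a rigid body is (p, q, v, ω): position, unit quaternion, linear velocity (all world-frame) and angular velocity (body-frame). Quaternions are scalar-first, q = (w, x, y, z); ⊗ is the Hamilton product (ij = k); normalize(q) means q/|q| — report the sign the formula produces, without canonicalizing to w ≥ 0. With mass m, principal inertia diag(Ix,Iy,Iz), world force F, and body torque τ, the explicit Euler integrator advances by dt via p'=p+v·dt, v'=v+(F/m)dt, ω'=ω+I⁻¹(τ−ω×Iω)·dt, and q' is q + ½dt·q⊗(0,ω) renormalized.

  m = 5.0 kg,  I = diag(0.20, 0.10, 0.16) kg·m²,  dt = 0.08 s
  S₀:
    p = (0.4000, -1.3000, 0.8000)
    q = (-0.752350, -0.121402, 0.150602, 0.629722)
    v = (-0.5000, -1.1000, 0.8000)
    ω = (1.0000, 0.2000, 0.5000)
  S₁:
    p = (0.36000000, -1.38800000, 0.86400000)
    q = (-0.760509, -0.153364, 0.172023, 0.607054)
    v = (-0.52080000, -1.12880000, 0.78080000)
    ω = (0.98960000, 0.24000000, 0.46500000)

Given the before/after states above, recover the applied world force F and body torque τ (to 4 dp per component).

rate change Δω = (-0.01040000, 0.04000000, -0.03500000)
gyro term ω₀×Iω₀ = (0.0060, 0.0200, -0.0200)
I·α + gyro = (-0.0200, 0.0700, -0.0900)
velocity change Δv = (-0.02080000, -0.02880000, -0.01920000)
applied force F = (-1.3000, -1.8000, -1.2000)

F = (-1.3000, -1.8000, -1.2000)
τ = (-0.0200, 0.0700, -0.0900)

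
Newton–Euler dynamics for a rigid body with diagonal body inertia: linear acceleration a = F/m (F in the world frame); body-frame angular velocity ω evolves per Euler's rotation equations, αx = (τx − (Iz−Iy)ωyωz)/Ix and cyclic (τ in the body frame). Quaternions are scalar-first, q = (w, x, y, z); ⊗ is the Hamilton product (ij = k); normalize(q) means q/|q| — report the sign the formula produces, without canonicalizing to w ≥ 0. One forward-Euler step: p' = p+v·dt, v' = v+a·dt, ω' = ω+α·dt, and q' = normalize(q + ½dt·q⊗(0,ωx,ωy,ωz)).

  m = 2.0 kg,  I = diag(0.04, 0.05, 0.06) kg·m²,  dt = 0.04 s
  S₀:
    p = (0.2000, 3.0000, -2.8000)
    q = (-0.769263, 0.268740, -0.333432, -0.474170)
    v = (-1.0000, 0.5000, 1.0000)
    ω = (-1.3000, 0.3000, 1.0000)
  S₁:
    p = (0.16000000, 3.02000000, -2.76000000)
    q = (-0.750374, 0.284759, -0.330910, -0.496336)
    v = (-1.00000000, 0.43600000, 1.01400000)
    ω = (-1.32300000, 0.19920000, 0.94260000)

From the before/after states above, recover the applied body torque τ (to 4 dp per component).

τ = (-0.0200, -0.1000, -0.0900)

Δω = ω₁−ω₀ = (-0.02300000, -0.10080000, -0.05740000)
applied torque τ = (-0.0200, -0.1000, -0.0900)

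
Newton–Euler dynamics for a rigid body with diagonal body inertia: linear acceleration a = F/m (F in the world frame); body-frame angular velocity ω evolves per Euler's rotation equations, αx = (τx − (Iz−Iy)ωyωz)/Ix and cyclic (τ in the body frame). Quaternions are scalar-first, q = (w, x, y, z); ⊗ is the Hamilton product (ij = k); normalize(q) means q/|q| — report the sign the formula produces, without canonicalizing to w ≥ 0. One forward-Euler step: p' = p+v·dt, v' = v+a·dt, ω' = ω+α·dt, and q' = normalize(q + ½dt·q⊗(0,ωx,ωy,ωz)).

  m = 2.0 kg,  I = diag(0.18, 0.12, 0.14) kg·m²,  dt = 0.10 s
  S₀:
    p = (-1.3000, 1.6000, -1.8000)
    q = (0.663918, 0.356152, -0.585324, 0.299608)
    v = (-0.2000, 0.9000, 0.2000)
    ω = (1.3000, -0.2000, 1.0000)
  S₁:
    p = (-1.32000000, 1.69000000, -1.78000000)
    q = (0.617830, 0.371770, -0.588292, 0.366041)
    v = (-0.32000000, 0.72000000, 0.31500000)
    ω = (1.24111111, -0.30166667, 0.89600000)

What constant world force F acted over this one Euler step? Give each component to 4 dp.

F = (-2.4000, -3.6000, 2.3000)

Δv = v₁−v₀ = (-0.12000000, -0.18000000, 0.11500000)
applied force F = (-2.4000, -3.6000, 2.3000)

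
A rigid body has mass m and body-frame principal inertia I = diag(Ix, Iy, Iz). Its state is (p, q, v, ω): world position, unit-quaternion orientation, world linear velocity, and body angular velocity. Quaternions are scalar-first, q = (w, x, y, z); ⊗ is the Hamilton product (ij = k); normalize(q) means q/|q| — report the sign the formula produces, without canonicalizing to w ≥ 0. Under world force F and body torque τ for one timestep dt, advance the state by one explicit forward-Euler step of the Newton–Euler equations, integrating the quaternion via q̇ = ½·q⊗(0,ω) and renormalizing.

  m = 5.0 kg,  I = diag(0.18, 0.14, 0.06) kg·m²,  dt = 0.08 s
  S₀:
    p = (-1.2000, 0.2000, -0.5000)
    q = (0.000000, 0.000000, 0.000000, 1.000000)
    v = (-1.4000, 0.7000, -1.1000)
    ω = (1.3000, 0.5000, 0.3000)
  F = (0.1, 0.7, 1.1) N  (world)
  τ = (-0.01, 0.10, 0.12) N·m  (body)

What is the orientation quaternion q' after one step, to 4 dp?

q' = (-0.0120, -0.0200, 0.0519, 0.9984)

Hamilton product q⊗(0,ω) = (-0.3000000, -0.5000000, 1.3000000, 0.0000000)
updated quaternion q' = (-0.0120, -0.0200, 0.0519, 0.9984)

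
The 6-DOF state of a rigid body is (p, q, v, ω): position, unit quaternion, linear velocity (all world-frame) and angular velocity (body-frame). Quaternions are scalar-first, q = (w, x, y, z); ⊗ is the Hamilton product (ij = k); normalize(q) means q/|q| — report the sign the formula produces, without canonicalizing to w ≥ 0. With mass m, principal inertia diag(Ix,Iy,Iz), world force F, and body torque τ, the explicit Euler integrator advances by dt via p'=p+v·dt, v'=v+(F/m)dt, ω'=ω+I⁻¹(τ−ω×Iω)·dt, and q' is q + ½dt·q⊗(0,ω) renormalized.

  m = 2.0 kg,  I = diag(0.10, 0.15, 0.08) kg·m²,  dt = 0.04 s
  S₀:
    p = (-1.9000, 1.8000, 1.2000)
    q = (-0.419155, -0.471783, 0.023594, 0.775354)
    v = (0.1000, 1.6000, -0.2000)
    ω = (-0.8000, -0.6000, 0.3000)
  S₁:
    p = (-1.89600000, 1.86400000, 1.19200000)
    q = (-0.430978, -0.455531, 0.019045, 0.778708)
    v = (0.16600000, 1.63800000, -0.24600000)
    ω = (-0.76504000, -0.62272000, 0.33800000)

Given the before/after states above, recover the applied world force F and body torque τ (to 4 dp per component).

F = (3.3000, 1.9000, -2.3000)
τ = (0.1000, -0.0900, 0.1000)

ω₁ − ω₀ = (0.03496000, -0.02272000, 0.03800000)
τ = I·(Δω/dt) + ω₀×(Iω₀) = (0.1000, -0.0900, 0.1000)
v₁ − v₀ = (0.06600000, 0.03800000, -0.04600000)
applied force F = (3.3000, 1.9000, -2.3000)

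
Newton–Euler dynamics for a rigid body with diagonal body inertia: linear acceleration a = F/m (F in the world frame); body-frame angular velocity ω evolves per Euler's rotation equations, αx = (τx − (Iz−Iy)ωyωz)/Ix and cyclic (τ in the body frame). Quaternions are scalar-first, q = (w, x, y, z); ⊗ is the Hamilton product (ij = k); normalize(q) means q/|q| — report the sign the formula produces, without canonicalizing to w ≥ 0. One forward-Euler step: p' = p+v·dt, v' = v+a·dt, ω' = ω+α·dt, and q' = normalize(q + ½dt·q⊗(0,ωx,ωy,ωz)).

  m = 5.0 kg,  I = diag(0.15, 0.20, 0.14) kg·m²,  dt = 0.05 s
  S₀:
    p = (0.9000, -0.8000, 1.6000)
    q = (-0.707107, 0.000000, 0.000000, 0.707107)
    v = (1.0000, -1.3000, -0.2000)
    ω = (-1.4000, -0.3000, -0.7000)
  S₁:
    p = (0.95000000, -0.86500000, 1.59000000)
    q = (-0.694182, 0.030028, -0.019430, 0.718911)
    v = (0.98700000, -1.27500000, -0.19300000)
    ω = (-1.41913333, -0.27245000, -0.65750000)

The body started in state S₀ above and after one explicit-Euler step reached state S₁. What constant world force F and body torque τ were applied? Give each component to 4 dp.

F = (-1.3000, 2.5000, 0.7000)
τ = (-0.0700, 0.1200, 0.1400)

velocity change Δv = (-0.01300000, 0.02500000, 0.00700000)
F = m·Δv/dt = (-1.3000, 2.5000, 0.7000)
Δω = ω₁−ω₀ = (-0.01913333, 0.02755000, 0.04250000)
gyro term ω₀×Iω₀ = (-0.0126, 0.0098, 0.0210)
I·α + gyro = (-0.0700, 0.1200, 0.1400)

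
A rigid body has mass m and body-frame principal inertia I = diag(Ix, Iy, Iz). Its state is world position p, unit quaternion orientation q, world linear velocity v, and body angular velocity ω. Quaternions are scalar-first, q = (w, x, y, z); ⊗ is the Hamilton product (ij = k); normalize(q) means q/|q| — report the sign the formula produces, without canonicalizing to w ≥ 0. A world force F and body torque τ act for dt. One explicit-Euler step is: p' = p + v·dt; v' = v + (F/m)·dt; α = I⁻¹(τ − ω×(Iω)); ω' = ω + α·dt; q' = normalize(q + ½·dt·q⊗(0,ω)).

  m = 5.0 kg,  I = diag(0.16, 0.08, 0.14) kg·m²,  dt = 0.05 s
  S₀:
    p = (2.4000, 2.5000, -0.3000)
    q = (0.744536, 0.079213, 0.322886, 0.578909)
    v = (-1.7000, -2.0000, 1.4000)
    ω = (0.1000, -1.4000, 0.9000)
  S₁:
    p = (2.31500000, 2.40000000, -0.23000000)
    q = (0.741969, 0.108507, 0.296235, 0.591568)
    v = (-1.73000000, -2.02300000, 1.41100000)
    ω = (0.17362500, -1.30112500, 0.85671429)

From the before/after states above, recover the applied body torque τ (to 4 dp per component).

τ = (0.1600, 0.1600, -0.1100)

rate change Δω = (0.07362500, 0.09887500, -0.04328571)
ω₀×(Iω₀) = (-0.0756, 0.0018, 0.0112)
I·α + gyro = (0.1600, 0.1600, -0.1100)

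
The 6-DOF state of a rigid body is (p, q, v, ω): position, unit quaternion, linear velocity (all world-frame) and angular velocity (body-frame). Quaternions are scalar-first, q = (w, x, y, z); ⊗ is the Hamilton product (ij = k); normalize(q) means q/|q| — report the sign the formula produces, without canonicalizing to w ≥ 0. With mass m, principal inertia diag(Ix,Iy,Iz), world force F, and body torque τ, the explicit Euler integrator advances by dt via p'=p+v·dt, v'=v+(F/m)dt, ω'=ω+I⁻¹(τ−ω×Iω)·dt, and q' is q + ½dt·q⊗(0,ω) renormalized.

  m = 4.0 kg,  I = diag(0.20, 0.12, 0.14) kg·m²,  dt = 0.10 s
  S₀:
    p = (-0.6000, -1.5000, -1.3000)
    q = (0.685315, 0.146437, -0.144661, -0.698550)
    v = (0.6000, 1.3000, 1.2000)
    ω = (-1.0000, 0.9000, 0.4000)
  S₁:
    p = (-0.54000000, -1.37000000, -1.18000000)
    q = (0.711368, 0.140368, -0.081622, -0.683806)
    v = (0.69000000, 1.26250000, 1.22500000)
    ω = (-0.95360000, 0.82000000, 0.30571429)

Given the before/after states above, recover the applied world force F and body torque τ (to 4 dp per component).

Δω = ω₁−ω₀ = (0.04640000, -0.08000000, -0.09428571)
precession coupling = (0.0072, -0.0240, 0.0720)
applied torque τ = (0.1000, -0.1200, -0.0600)
Δv = v₁−v₀ = (0.09000000, -0.03750000, 0.02500000)
m·(v₁−v₀)/dt = (3.6000, -1.5000, 1.0000)

F = (3.6000, -1.5000, 1.0000)
τ = (0.1000, -0.1200, -0.0600)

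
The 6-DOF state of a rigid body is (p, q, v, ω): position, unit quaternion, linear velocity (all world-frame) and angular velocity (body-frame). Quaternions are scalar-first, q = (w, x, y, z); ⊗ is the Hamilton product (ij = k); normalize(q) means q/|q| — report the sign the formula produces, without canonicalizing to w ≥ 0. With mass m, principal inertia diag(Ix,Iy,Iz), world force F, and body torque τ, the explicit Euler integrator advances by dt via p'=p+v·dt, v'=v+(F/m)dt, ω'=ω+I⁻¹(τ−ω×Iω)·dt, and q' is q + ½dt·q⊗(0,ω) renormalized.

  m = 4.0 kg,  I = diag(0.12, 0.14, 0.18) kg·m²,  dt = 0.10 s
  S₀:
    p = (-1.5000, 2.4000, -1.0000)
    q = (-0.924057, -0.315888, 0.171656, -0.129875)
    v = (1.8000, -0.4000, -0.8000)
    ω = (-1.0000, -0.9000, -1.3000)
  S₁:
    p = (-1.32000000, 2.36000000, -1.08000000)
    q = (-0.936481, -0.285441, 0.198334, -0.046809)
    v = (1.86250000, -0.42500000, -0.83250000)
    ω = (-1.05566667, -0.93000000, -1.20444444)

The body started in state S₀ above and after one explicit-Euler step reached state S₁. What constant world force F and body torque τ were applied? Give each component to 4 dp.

velocity change Δv = (0.06250000, -0.02500000, -0.03250000)
applied force F = (2.5000, -1.0000, -1.3000)
Δω = ω₁−ω₀ = (-0.05566667, -0.03000000, 0.09555556)
precession coupling = (0.0468, -0.0780, 0.0180)
I·α + gyro = (-0.0200, -0.1200, 0.1900)

F = (2.5000, -1.0000, -1.3000)
τ = (-0.0200, -0.1200, 0.1900)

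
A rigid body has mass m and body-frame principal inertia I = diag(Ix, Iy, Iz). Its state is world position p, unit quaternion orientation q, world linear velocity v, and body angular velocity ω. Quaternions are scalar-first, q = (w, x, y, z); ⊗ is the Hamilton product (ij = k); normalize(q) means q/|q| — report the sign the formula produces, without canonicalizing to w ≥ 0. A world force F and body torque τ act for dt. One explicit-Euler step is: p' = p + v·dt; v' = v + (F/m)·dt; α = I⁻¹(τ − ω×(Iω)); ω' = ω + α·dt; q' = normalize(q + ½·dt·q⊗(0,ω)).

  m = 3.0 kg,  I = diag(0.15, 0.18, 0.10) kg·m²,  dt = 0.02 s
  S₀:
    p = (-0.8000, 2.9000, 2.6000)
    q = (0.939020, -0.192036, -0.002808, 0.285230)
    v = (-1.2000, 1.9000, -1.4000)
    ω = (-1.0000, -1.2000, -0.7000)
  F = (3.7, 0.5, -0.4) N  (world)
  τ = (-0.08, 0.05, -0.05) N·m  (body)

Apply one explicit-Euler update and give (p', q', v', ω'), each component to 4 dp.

p' = (-0.8240, 2.9380, 2.5720)
q' = (0.9389, -0.1980, -0.0183, 0.2809)
v' = (-1.1753, 1.9033, -1.4027)
ω' = (-1.0017, -1.1983, -0.7172)

a = (1.2333, 0.1667, -0.1333)
p' = p + v·dt = (-0.8240, 2.9380, 2.5720)
v' = v + a·dt = (-1.1753, 1.9033, -1.4027)
precession coupling ω×(Iω) = (-0.0672, 0.0350, 0.0360)
α = I⁻¹(τ − ω×Iω) = (-0.0853, 0.0833, -0.8600)
ω' = ω + α·dt = (-1.0017, -1.1983, -0.7172)
q⊗(0,ω) = (0.0042554, -0.5947784, -1.5464792, -0.4296788)
q' = normalize(q + ½dt·q⊗(0,ω)) = (0.9389, -0.1980, -0.0183, 0.2809)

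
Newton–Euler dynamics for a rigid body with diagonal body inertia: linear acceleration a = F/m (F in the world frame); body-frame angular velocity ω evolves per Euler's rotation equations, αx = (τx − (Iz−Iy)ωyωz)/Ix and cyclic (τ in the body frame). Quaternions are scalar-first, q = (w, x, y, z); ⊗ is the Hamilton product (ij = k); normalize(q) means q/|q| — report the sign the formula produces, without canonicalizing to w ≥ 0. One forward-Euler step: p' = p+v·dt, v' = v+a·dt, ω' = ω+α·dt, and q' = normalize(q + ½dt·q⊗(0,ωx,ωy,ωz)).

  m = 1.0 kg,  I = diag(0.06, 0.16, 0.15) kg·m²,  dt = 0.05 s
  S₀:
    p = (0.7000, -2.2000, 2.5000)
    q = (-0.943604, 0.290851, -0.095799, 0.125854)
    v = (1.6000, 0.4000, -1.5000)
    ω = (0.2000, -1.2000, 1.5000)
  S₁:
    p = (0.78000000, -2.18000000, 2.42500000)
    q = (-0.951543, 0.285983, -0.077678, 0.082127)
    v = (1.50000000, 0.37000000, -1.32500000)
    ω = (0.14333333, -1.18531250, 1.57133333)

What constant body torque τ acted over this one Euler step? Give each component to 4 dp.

τ = (-0.0500, 0.0200, 0.1900)

ω₁ − ω₀ = (-0.05666667, 0.01468750, 0.07133333)
gyro term ω₀×Iω₀ = (0.0180, -0.0270, -0.0240)
τ = I·(Δω/dt) + ω₀×(Iω₀) = (-0.0500, 0.0200, 0.1900)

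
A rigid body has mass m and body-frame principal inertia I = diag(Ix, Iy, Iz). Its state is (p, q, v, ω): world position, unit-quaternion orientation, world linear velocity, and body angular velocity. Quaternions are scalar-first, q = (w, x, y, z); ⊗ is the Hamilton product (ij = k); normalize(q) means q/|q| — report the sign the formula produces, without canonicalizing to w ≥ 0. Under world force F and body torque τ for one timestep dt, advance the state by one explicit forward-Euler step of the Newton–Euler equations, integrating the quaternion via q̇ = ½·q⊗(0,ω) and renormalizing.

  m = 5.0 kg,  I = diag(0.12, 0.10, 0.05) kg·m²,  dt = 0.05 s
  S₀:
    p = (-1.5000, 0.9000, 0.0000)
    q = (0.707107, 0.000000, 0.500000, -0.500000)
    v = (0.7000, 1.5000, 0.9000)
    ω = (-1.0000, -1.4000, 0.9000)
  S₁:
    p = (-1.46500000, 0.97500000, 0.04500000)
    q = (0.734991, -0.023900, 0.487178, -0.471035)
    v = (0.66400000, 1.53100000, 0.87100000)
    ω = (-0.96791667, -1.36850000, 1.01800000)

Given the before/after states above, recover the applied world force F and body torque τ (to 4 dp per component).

F = (-3.6000, 3.1000, -2.9000)
τ = (0.1400, 0.0000, 0.0900)

ω₁ − ω₀ = (0.03208333, 0.03150000, 0.11800000)
ω₀×(Iω₀) = (0.0630, -0.0630, -0.0280)
τ = I·(Δω/dt) + ω₀×(Iω₀) = (0.1400, 0.0000, 0.0900)
velocity change Δv = (-0.03600000, 0.03100000, -0.02900000)
F = m·Δv/dt = (-3.6000, 3.1000, -2.9000)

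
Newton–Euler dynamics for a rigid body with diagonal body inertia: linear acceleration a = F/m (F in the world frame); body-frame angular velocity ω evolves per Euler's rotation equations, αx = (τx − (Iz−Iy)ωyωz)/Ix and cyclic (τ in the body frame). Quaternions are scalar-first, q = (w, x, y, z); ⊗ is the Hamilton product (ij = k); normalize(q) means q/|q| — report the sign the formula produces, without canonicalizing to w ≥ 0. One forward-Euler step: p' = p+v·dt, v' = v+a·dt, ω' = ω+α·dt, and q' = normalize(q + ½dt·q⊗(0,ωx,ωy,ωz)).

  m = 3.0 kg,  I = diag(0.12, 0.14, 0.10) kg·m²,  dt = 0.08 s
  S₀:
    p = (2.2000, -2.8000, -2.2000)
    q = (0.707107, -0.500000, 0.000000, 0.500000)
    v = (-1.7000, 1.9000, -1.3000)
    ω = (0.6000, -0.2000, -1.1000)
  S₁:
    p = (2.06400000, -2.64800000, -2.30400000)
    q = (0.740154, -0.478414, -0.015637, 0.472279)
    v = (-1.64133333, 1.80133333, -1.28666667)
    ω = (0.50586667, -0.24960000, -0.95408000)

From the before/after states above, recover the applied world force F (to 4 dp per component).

F = (2.2000, -3.7000, 0.5000)

v₁ − v₀ = (0.05866667, -0.09866667, 0.01333333)
F = m·Δv/dt = (2.2000, -3.7000, 0.5000)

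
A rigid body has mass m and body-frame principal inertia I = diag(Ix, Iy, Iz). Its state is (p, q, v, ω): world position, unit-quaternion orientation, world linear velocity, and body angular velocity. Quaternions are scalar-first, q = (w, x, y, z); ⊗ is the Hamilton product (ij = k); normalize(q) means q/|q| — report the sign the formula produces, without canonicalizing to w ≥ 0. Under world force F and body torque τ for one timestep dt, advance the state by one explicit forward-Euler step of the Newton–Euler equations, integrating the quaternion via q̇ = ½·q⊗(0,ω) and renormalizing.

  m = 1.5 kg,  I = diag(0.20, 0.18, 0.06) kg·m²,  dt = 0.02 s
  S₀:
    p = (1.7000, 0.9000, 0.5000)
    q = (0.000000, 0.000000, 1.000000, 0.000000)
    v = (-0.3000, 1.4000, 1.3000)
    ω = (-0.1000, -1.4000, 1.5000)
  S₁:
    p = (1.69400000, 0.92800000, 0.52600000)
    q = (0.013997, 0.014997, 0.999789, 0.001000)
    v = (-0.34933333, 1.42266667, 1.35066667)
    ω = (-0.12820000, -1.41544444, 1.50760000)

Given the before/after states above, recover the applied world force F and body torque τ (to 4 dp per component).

F = (-3.7000, 1.7000, 3.8000)
τ = (-0.0300, -0.1600, 0.0200)

rate change Δω = (-0.02820000, -0.01544444, 0.00760000)
ω₀×(Iω₀) = (0.2520, -0.0210, -0.0028)
τ = I·(Δω/dt) + ω₀×(Iω₀) = (-0.0300, -0.1600, 0.0200)
v₁ − v₀ = (-0.04933333, 0.02266667, 0.05066667)
m·(v₁−v₀)/dt = (-3.7000, 1.7000, 3.8000)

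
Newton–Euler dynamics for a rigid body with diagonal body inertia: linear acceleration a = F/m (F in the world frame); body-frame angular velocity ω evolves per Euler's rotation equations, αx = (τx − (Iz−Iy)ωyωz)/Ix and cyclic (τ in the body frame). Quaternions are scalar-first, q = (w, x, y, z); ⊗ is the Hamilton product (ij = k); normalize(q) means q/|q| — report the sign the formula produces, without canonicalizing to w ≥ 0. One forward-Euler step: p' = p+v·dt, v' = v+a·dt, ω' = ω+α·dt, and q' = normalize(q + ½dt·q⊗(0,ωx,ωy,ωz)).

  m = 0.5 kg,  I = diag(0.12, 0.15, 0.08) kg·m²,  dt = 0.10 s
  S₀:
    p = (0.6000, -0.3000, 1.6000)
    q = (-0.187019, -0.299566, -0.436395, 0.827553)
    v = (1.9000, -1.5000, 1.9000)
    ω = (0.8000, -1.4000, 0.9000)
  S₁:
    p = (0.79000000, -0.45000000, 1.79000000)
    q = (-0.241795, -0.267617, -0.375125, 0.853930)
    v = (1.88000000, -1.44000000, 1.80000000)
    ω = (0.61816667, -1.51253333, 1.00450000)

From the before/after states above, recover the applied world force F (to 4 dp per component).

Δv = v₁−v₀ = (-0.02000000, 0.06000000, -0.10000000)
F = m·Δv/dt = (-0.1000, 0.3000, -0.5000)

F = (-0.1000, 0.3000, -0.5000)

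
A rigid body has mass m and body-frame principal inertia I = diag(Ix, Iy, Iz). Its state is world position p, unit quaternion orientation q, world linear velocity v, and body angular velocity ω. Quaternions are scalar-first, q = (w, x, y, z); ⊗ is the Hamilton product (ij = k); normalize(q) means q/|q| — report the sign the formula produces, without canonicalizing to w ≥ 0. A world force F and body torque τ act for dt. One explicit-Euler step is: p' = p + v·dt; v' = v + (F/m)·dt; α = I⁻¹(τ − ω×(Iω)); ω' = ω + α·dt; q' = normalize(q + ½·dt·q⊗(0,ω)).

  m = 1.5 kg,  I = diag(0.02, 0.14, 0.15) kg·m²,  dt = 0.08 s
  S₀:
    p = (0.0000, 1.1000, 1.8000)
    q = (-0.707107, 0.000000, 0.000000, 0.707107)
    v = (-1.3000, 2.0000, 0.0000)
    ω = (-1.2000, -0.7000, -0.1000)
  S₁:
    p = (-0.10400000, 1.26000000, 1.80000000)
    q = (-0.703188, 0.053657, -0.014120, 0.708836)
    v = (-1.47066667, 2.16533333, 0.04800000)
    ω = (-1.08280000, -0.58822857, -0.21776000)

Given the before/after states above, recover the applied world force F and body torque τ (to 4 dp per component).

Δv = v₁−v₀ = (-0.17066667, 0.16533333, 0.04800000)
F = m·Δv/dt = (-3.2000, 3.1000, 0.9000)
rate change Δω = (0.11720000, 0.11177143, -0.11776000)
applied torque τ = (0.0300, 0.1800, -0.1200)

F = (-3.2000, 3.1000, 0.9000)
τ = (0.0300, 0.1800, -0.1200)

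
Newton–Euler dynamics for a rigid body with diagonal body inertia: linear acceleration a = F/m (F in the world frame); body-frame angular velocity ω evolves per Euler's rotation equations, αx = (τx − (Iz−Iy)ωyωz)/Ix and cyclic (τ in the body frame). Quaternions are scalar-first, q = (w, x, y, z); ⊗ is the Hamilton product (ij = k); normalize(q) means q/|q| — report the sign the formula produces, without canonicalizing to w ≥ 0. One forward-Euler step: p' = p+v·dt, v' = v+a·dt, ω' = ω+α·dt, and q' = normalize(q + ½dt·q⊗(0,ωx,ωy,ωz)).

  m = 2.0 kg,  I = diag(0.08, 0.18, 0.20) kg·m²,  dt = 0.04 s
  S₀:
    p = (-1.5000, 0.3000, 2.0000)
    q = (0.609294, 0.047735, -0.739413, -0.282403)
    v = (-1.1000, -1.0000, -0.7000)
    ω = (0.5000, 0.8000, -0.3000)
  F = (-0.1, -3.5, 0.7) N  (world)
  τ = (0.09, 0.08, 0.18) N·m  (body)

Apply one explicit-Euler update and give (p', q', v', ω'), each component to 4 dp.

angular accel α = (1.1850, 0.3444, 0.7000)
ω + α·dt = (0.5474, 0.8138, -0.2720)
q⊗(0,ω) = (0.4829420, 0.7523933, 0.3605542, 0.2251063)
q + ½dt·q⊗(0,ω), renormalized = (0.6188, 0.0628, -0.7321, -0.2778)
p + v·dt = (-1.5440, 0.2600, 1.9720)
v + (F/m)dt = (-1.1020, -1.0700, -0.6860)

p' = (-1.5440, 0.2600, 1.9720)
q' = (0.6188, 0.0628, -0.7321, -0.2778)
v' = (-1.1020, -1.0700, -0.6860)
ω' = (0.5474, 0.8138, -0.2720)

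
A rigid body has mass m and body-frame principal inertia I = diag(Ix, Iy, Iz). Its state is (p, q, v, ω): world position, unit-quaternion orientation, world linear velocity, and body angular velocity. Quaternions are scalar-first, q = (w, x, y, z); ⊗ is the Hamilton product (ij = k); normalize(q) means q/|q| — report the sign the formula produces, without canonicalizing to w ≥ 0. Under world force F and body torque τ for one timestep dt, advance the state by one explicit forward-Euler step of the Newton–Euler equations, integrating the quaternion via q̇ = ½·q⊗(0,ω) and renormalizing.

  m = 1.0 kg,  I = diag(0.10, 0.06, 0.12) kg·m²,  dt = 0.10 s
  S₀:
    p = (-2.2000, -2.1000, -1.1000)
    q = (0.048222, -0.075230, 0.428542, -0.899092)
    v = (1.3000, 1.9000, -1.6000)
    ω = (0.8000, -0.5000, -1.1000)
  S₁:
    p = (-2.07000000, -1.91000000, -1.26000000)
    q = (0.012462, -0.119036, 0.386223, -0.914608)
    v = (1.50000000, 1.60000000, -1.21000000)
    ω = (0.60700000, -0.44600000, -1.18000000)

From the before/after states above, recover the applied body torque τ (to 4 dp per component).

rate change Δω = (-0.19300000, 0.05400000, -0.08000000)
τ = I·(Δω/dt) + ω₀×(Iω₀) = (-0.1600, 0.0500, -0.0800)

τ = (-0.1600, 0.0500, -0.0800)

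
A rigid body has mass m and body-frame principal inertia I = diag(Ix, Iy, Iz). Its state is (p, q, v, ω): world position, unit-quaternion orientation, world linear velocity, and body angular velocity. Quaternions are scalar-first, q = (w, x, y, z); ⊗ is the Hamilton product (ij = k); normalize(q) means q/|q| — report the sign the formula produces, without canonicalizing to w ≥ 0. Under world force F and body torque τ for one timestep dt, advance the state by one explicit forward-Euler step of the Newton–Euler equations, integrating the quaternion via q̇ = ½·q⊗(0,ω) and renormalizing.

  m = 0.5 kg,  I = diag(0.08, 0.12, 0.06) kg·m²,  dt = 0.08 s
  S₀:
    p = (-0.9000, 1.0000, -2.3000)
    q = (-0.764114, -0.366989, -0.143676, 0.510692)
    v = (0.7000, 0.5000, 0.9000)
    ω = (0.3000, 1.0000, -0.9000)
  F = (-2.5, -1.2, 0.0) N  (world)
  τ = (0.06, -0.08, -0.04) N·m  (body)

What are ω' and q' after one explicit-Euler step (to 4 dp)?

ω×(Iω) gyroscopic = (0.0540, -0.0054, 0.0120)
α = I⁻¹(τ − ω×Iω) = (0.0750, -0.6217, -0.8667)
new body rate ω' = (0.3060, 0.9503, -0.9693)
q⊗(0,ω) = (0.7133955, -0.6106178, -0.9411965, 0.3638164)
q + ½dt·q⊗(0,ω), renormalized = (-0.7345, -0.3908, -0.1810, 0.5244)

ω' = (0.3060, 0.9503, -0.9693)
q' = (-0.7345, -0.3908, -0.1810, 0.5244)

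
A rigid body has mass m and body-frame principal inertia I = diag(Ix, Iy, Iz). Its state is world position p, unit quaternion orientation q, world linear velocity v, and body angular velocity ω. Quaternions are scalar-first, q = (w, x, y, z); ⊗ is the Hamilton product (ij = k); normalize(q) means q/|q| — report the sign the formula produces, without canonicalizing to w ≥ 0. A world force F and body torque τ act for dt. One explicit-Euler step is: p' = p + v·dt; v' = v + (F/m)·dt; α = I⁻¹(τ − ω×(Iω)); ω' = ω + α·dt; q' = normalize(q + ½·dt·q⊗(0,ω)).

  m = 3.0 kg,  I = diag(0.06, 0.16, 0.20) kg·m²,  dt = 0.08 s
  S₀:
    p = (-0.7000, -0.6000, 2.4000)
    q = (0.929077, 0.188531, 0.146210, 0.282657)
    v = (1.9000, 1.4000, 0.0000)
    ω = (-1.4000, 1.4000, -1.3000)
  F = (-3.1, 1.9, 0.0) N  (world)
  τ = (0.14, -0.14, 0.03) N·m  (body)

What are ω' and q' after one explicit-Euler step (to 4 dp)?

ω' = (-1.1163, 1.4574, -1.2096)
q' = (0.9419, 0.1126, 0.1914, 0.2520)

angular accel α = (3.5467, 0.7175, 1.1300)
ω + α·dt = (-1.1163, 1.4574, -1.2096)
q⊗(0,ω) = (0.4267035, -1.8865006, 1.1500783, -0.7391627)
q + ½dt·q⊗(0,ω), renormalized = (0.9419, 0.1126, 0.1914, 0.2520)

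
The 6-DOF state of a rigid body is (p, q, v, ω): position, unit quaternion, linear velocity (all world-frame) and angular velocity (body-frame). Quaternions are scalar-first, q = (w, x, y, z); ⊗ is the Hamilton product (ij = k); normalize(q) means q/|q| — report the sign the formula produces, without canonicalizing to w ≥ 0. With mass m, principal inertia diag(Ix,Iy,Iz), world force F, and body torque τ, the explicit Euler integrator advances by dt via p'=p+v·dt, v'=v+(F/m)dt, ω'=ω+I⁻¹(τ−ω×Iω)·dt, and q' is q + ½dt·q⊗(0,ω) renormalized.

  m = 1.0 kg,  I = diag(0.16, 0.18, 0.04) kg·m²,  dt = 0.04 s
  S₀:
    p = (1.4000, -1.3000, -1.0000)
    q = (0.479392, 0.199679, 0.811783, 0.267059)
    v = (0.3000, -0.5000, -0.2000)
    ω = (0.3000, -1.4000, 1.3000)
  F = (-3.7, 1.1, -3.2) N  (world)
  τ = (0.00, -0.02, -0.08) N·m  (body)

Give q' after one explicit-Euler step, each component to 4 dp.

q' = (0.4936, 0.2310, 0.7942, 0.2689)

2q̇ = q⊗(0,ω) = (0.7294158, 1.5730181, -0.8506138, 0.1001241)
q + ½dt·q⊗(0,ω), renormalized = (0.4936, 0.2310, 0.7942, 0.2689)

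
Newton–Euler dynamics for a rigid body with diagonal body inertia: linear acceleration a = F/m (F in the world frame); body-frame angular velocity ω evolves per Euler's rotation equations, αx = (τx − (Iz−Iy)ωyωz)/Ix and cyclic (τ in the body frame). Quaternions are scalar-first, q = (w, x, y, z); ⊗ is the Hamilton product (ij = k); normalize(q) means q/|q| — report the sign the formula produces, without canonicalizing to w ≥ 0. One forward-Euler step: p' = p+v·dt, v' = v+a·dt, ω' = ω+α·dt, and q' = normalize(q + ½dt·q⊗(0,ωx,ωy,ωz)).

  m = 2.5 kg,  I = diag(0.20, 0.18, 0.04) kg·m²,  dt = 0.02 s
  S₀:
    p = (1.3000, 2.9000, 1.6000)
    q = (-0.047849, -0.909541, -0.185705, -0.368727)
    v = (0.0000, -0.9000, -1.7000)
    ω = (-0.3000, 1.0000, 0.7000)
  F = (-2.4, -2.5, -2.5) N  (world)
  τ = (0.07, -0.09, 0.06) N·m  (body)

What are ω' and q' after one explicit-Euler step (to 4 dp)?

gyro term ω×Iω = (-0.0980, -0.0336, 0.0060)
(τ − ω×Iω)/I = (0.8400, -0.3133, 1.3500)
ω' = ω + α·dt = (-0.2832, 0.9937, 0.7270)
2q̇ = q⊗(0,ω) = (0.1709516, 0.2530882, 0.6994478, -0.9987468)
updated quaternion q' = (-0.0461, -0.9069, -0.1787, -0.3787)

ω' = (-0.2832, 0.9937, 0.7270)
q' = (-0.0461, -0.9069, -0.1787, -0.3787)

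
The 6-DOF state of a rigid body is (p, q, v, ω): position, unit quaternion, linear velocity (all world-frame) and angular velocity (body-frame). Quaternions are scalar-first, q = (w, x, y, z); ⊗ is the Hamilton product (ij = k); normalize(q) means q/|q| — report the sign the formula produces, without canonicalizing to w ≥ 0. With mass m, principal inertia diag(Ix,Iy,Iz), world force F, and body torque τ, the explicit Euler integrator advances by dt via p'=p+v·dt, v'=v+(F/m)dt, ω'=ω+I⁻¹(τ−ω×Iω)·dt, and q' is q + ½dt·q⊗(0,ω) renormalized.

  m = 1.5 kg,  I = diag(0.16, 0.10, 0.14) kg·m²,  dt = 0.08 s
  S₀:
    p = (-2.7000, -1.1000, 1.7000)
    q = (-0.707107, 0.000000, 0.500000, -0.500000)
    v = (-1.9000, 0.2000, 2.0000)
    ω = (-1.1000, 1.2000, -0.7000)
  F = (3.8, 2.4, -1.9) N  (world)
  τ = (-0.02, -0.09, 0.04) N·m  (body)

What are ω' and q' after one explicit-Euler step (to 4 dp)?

ω' = (-1.0932, 1.1157, -0.7224)
q' = (-0.7432, 0.0410, 0.4868, -0.4571)

precession coupling ω×(Iω) = (-0.0336, 0.0154, 0.0792)
α = I⁻¹(τ − ω×Iω) = (0.0850, -1.0540, -0.2800)
ω' = ω + α·dt = (-1.0932, 1.1157, -0.7224)
Hamilton product q⊗(0,ω) = (-0.9500000, 1.0278177, -0.2985284, 1.0449749)
q' = normalize(q + ½dt·q⊗(0,ω)) = (-0.7432, 0.0410, 0.4868, -0.4571)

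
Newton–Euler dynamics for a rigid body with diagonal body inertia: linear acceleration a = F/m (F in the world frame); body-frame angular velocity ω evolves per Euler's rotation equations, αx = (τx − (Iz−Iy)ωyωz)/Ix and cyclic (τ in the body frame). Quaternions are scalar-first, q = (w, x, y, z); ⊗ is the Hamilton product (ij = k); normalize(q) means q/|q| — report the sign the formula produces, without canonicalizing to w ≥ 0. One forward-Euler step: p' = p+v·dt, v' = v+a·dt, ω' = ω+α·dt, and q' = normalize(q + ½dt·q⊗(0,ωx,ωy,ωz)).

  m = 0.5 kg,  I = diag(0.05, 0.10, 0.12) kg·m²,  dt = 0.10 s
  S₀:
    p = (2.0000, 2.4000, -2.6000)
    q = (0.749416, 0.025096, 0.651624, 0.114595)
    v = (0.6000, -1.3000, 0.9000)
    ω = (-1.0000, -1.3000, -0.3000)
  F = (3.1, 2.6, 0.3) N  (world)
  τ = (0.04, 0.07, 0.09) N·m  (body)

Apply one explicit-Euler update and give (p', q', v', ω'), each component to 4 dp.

p' = (2.0600, 2.2700, -2.5100)
q' = (0.7920, -0.0146, 0.5955, 0.1338)
v' = (1.2200, -0.7800, 0.9600)
ω' = (-0.9356, -1.2090, -0.2792)

linear accel F/m = (6.2000, 5.2000, 0.6000)
p + v·dt = (2.0600, 2.2700, -2.5100)
v' = v + a·dt = (1.2200, -0.7800, 0.9600)
ω×(Iω) gyroscopic = (0.0078, -0.0210, 0.0650)
angular accel α = (0.6440, 0.9100, 0.2083)
ω' = ω + α·dt = (-0.9356, -1.2090, -0.2792)
2q̇ = q⊗(0,ω) = (0.9065857, -0.7959297, -1.0813070, 0.3941744)
updated quaternion q' = (0.7920, -0.0146, 0.5955, 0.1338)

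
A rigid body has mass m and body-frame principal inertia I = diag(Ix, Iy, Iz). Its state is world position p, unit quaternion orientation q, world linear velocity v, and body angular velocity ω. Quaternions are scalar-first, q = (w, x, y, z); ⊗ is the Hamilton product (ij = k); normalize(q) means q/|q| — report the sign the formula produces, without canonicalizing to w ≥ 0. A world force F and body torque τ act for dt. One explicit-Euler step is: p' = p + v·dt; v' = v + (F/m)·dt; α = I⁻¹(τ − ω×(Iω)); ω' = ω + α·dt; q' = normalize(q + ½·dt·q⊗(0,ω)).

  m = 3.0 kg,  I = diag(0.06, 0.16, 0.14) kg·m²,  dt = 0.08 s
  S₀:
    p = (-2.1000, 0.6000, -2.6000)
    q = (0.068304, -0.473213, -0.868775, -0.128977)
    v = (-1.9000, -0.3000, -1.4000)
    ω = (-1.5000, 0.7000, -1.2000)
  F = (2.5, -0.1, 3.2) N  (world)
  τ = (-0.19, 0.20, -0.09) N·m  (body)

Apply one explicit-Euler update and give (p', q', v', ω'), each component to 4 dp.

p' = (-2.2520, 0.5760, -2.7120)
q' = (0.0579, -0.4306, -0.8789, -0.1970)
v' = (-1.8333, -0.3027, -1.3147)
ω' = (-1.7757, 0.8720, -1.1914)

α = I⁻¹(τ − ω×Iω) = (-3.4467, 2.1500, 0.1071)
new body rate ω' = (-1.7757, 0.8720, -1.1914)
2q̇ = q⊗(0,ω) = (-0.2564494, 1.0303579, -0.3265773, -1.7163764)
q + ½dt·q⊗(0,ω), renormalized = (0.0579, -0.4306, -0.8789, -0.1970)
a = F/m = (0.8333, -0.0333, 1.0667)
new position p' = (-2.2520, 0.5760, -2.7120)
new velocity v' = (-1.8333, -0.3027, -1.3147)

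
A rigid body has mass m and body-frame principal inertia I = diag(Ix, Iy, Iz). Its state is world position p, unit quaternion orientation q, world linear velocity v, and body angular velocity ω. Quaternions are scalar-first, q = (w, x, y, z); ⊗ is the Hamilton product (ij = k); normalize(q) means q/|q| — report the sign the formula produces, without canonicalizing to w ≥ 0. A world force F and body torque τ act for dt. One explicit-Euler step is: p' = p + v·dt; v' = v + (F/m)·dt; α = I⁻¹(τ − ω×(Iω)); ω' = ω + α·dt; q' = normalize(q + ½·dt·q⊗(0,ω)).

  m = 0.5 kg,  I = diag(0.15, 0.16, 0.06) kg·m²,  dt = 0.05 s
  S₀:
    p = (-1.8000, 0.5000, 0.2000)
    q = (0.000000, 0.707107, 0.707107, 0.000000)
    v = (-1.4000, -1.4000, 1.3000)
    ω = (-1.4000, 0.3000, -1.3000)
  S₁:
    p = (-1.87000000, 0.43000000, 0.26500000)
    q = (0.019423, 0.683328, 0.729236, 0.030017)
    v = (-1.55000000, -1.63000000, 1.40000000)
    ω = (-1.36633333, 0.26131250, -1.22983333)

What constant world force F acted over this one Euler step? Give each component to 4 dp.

F = (-1.5000, -2.3000, 1.0000)

Δv = v₁−v₀ = (-0.15000000, -0.23000000, 0.10000000)
m·(v₁−v₀)/dt = (-1.5000, -2.3000, 1.0000)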